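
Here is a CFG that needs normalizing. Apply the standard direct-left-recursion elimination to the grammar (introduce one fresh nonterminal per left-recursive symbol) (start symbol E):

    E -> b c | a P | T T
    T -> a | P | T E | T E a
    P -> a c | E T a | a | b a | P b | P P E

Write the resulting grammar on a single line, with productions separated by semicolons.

Directly left-recursive nonterminals: T, P.
For T: α = {E, E a}, β = {a, P}. Rewrite as T → β T' and T' → α T' | ε.
For P: α = {b, P E}, β = {a c, E T a, a, b a}. Rewrite as P → β P' and P' → α P' | ε.

E -> b c | a P | T T; T -> a T' | P T'; P -> a c P' | E T a P' | a P' | b a P'; T' -> E T' | E a T' | ε; P' -> b P' | P E P' | ε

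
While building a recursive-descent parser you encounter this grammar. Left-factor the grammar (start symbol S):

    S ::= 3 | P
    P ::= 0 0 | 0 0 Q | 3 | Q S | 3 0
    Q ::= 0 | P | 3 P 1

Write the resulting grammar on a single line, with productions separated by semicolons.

S ::= 3 | P; P ::= Q S | 0 0 P' | 3 P''; Q ::= 0 | P | 3 P 1; P' ::= ε | Q; P'' ::= ε | 0

P has alternatives sharing prefix '0 0': factor to P → 0 0 P' with P' → ε | Q.
P has alternatives sharing prefix '3': factor to P → 3 P'' with P'' → ε | 0.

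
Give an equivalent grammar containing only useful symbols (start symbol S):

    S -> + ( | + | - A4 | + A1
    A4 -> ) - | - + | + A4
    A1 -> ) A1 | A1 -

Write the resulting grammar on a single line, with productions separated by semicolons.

S -> + ( | + | - A4; A4 -> ) - | - + | + A4

Generating nonterminals: {A4, S}.
Reachable from S after that: {A4, S}.
Removed useless symbols: {A1} and every production mentioning them.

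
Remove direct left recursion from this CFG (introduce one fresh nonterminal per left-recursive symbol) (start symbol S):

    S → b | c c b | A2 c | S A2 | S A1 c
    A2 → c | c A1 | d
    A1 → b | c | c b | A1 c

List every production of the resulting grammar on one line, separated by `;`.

S → b S' | c c b S' | A2 c S'; A2 → c | c A1 | d; A1 → b A1' | c A1' | c b A1'; S' → A2 S' | A1 c S' | eps; A1' → c A1' | eps

S, A1 are directly left-recursive.
For S: α = {A2, A1 c}, β = {b, c c b, A2 c}. Rewrite as S → β S' and S' → α S' | ε.
For A1: α = {c}, β = {b, c, c b}. Rewrite as A1 → β A1' and A1' → α A1' | ε.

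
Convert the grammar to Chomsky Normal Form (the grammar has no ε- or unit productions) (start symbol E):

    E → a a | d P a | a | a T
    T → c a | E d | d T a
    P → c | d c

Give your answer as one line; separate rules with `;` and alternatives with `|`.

E → X1 X1 | X2 Y1 | a | X1 T; T → X3 X1 | E X2 | X2 Y2; P → c | X2 X3; X1 → a; X2 → d; X3 → c; Y1 → P X1; Y2 → T X1

Introduce a nonterminal for each terminal appearing in a rule of length ≥ 2: X1 → a, X2 → d, X3 → c.
Binarize each right-hand side of length ≥ 3 by chaining fresh nonterminals (Y1, Y2, …): affected rules were E → X2 P X1; T → X2 T X1.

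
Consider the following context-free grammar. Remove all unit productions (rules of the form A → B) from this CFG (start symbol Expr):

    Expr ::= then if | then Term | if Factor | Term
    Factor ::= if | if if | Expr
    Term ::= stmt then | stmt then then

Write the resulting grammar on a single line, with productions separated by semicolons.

Expr ::= stmt then | stmt then then | then if | then Term | if Factor; Factor ::= stmt then | stmt then then | if | if if | then if | then Term | if Factor; Term ::= stmt then | stmt then then

Unit pairs: Expr ⇒* {Term}; Factor ⇒* {Expr, Term}.
Replace each nonterminal's rules with the union of the non-unit rules of every nonterminal it unit-derives.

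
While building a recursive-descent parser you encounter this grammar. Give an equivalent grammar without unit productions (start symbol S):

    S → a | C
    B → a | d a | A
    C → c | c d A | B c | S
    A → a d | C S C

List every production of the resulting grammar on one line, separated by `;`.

Unit pairs: B ⇒* {A}; C ⇒* {S}; S ⇒* {C}.
For each unit pair (A, B), copy every non-unit production of B to A, then drop all unit productions.

S → c | c d A | B c | a; B → a | d a | a d | C S C; C → c | c d A | B c | a; A → a d | C S C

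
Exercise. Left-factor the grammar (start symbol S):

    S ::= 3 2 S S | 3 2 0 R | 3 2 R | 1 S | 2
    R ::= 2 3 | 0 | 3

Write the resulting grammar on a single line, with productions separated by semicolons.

S ::= 1 S | 2 | 3 2 S'; R ::= 2 3 | 0 | 3; S' ::= S S | 0 R | R

S has alternatives sharing prefix '3 2': factor to S → 3 2 S' with S' → S S | 0 R | R.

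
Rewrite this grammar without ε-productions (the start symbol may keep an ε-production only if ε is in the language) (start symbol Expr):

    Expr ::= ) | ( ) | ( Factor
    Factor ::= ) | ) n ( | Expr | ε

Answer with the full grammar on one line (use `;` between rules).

Nullable set = {Factor}.
ε ∉ L(G), so no ε-production is kept.
For each production, add variants omitting each subset of nullable occurrences: Expr → ( Factor gives ( Factor | (.

Expr ::= ) | ( ) | ( Factor | (; Factor ::= ) | ) n ( | Expr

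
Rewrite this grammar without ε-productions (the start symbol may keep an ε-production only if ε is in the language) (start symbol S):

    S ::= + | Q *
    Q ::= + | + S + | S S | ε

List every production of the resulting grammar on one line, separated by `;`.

S ::= + | Q * | *; Q ::= + | + S + | S S

The nullable symbols are {Q}.
ε ∉ L(G), so no ε-production is kept.
For each production, add variants omitting each subset of nullable occurrences: S → Q * gives Q * | *.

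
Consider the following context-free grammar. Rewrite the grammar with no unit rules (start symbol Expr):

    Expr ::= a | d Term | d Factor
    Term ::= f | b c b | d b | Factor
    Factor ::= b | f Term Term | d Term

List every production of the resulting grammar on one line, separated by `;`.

Expr ::= a | d Term | d Factor; Term ::= f | b c b | d b | b | f Term Term | d Term; Factor ::= b | f Term Term | d Term

Unit pairs: Term ⇒* {Factor}.
For every A with A ⇒* B via unit rules, add B's non-unit alternatives to A; then delete every rule of the form X → Y.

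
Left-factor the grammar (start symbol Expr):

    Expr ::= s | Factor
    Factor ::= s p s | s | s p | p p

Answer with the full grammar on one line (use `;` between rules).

Expr ::= s | Factor; Factor ::= p p | s Factor1; Factor1 ::= ε | p Factor11; Factor11 ::= s | ε

Factor has alternatives sharing prefix 's': factor to Factor → s Factor1 with Factor1 → p s | ε | p.
Factor1 has alternatives sharing prefix 'p': factor to Factor1 → p Factor11 with Factor11 → s | ε.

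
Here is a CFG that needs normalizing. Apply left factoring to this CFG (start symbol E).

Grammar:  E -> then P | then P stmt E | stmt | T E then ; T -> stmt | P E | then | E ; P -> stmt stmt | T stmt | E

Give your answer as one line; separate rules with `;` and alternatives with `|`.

E -> stmt | T E then | then P E'; T -> stmt | P E | then | E; P -> stmt stmt | T stmt | E; E' -> ε | stmt E

E has alternatives sharing prefix 'then P': factor to E → then P E' with E' → ε | stmt E.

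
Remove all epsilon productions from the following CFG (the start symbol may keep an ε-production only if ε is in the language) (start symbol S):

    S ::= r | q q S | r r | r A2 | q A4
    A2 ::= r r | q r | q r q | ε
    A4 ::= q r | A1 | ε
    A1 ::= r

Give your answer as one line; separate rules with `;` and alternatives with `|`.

The nullable symbols are {A2, A4}.
ε ∉ L(G), so no ε-production is kept.
For each production, add variants omitting each subset of nullable occurrences: S → q A4 gives q A4 | q.

S ::= r | q q S | r r | r A2 | q A4 | q; A2 ::= r r | q r | q r q; A4 ::= q r | A1; A1 ::= r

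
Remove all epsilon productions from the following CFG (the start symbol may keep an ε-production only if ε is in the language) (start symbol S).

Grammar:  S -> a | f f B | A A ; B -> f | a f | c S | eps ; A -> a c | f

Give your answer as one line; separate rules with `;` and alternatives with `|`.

S -> a | f f B | f f | A A; B -> f | a f | c S; A -> a c | f

The nullable symbols are {B}.
ε ∉ L(G), so no ε-production is kept.
Expand every rule over subsets of its nullable positions: S → f f B gives f f B | f f.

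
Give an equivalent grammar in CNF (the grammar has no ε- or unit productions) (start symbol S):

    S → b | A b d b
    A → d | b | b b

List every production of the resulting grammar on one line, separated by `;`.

S → b | A Y1; A → d | b | X1 X1; X1 → b; X2 → d; Y1 → X1 Y2; Y2 → X2 X1

Introduce a nonterminal for each terminal appearing in a rule of length ≥ 2: X1 → b, X2 → d.
Binarize each right-hand side of length ≥ 3 by chaining fresh nonterminals (Y1, Y2, …): affected rules were S → A X1 X2 X1.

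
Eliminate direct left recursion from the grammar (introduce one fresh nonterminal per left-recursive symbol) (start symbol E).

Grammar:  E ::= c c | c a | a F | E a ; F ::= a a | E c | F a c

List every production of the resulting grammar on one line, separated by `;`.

E ::= c c E' | c a E' | a F E'; F ::= a a F' | E c F'; E' ::= a E' | ε; F' ::= a c F' | ε

Directly left-recursive nonterminals: E, F.
For E: α = {a}, β = {c c, c a, a F}. Rewrite as E → β E' and E' → α E' | ε.
For F: α = {a c}, β = {a a, E c}. Rewrite as F → β F' and F' → α F' | ε.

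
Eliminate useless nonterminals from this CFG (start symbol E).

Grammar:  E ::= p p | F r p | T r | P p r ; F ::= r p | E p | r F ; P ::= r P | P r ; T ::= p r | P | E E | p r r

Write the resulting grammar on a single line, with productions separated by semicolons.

E ::= p p | F r p | T r; F ::= r p | E p | r F; T ::= p r | E E | p r r

Generating nonterminals: {E, F, T}.
Reachable from E after that: {E, F, T}.
Removed useless symbols: {P} and every production mentioning them.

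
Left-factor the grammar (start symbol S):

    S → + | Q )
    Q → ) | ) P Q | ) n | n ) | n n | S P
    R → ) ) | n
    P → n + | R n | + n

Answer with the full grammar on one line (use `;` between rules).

S → + | Q ); Q → S P | ) Q' | n Q''; R → ) ) | n; P → n + | R n | + n; Q' → epsilon | P Q | n; Q'' → ) | n

Q has alternatives sharing prefix ')': factor to Q → ) Q' with Q' → ε | P Q | n.
Q has alternatives sharing prefix 'n': factor to Q → n Q'' with Q'' → ) | n.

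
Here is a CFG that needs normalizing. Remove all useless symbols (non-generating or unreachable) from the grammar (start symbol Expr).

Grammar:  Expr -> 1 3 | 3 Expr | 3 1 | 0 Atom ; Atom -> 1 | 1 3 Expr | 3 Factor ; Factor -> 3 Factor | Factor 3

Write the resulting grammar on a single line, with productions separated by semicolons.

Expr -> 1 3 | 3 Expr | 3 1 | 0 Atom; Atom -> 1 | 1 3 Expr

Generating nonterminals: {Atom, Expr}.
Reachable from Expr after that: {Atom, Expr}.
Removed useless symbols: {Factor} and every production mentioning them.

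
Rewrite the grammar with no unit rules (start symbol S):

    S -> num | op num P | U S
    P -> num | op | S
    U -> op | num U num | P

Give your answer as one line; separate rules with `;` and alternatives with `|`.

Unit pairs: P ⇒* {S}; U ⇒* {P, S}.
For every A with A ⇒* B via unit rules, add B's non-unit alternatives to A; then delete every rule of the form X → Y.

S -> num | op num P | U S; P -> num | op num P | U S | op; U -> op | num U num | num | op num P | U S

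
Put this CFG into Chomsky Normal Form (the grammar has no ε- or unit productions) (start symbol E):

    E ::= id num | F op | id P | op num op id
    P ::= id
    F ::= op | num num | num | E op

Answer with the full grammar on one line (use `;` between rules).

E ::= X1 X2 | F X3 | X1 P | X3 Y1; P ::= id; F ::= op | X2 X2 | num | E X3; X1 ::= id; X2 ::= num; X3 ::= op; Y1 ::= X2 Y2; Y2 ::= X3 X1

Introduce a nonterminal for each terminal appearing in a rule of length ≥ 2: X1 → id, X2 → num, X3 → op.
Binarize each right-hand side of length ≥ 3 by chaining fresh nonterminals (Y1, Y2, …): affected rules were E → X3 X2 X3 X1.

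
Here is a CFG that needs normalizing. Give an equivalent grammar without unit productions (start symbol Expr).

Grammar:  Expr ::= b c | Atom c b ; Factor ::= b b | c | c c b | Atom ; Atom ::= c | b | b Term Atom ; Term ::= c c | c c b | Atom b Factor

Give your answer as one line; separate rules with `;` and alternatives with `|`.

Expr ::= b c | Atom c b; Factor ::= c | b | b Term Atom | b b | c c b; Atom ::= c | b | b Term Atom; Term ::= c c | c c b | Atom b Factor

Unit pairs: Factor ⇒* {Atom}.
For every A with A ⇒* B via unit rules, add B's non-unit alternatives to A; then delete every rule of the form X → Y.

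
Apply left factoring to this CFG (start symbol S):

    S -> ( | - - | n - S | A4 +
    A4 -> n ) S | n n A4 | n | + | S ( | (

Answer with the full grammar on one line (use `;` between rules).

S -> ( | - - | n - S | A4 +; A4 -> + | S ( | ( | n A4'; A4' -> ) S | n A4 | ε

A4 has alternatives sharing prefix 'n': factor to A4 → n A4' with A4' → ) S | n A4 | ε.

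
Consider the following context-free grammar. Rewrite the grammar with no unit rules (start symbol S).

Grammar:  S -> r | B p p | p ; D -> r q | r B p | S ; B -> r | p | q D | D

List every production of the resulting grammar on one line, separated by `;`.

Unit pairs: B ⇒* {D, S}; D ⇒* {S}.
For each unit pair (A, B), copy every non-unit production of B to A, then drop all unit productions.

S -> r | B p p | p; D -> r | B p p | p | r q | r B p; B -> r | p | q D | B p p | r q | r B p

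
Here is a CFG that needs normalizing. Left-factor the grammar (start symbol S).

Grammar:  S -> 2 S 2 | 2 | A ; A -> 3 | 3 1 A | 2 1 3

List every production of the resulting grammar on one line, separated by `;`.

S -> A | 2 S'; A -> 2 1 3 | 3 A'; S' -> S 2 | ε; A' -> ε | 1 A

S has alternatives sharing prefix '2': factor to S → 2 S' with S' → S 2 | ε.
A has alternatives sharing prefix '3': factor to A → 3 A' with A' → ε | 1 A.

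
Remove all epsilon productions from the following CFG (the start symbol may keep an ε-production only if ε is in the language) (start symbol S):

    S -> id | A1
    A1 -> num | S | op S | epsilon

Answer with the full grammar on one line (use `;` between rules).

Nullable set = {A1, S}.
ε ∈ L(G) since S is nullable, so keep S → ε.
For each production, add variants omitting each subset of nullable occurrences: A1 → op S gives op S | op.

S -> id | A1 | epsilon; A1 -> num | S | op S | op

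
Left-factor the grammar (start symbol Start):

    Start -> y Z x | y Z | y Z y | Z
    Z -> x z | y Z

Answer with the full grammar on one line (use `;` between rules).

Start has alternatives sharing prefix 'y Z': factor to Start → y Z Start1 with Start1 → x | ε | y.

Start -> Z | y Z Start1; Z -> x z | y Z; Start1 -> x | eps | y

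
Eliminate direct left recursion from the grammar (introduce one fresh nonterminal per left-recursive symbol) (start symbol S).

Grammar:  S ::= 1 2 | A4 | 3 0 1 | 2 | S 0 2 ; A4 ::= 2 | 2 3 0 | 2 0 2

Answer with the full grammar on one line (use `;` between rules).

Left recursion appears on S.
For S: α = {0 2}, β = {1 2, A4, 3 0 1, 2}. Rewrite as S → β S' and S' → α S' | ε.

S ::= 1 2 S' | A4 S' | 3 0 1 S' | 2 S'; A4 ::= 2 | 2 3 0 | 2 0 2; S' ::= 0 2 S' | ε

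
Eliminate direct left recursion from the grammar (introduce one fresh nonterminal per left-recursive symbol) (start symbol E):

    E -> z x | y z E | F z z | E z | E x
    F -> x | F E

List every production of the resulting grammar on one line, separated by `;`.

Directly left-recursive nonterminals: E, F.
For E: α = {z, x}, β = {z x, y z E, F z z}. Rewrite as E → β E' and E' → α E' | ε.
For F: α = {E}, β = {x}. Rewrite as F → β F' and F' → α F' | ε.

E -> z x E' | y z E E' | F z z E'; F -> x F'; E' -> z E' | x E' | ε; F' -> E F' | ε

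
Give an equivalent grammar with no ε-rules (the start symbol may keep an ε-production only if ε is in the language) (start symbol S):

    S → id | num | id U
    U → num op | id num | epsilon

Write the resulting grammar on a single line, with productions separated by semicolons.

S → id | num | id U; U → num op | id num

The nullable symbols are {U}.
ε ∉ L(G), so no ε-production is kept.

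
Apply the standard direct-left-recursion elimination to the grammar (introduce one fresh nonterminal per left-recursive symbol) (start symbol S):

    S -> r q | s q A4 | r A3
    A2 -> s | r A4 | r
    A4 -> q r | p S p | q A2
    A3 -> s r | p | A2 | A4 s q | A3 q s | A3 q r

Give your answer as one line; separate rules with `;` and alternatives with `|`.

A3 is directly left-recursive.
For A3: α = {q s, q r}, β = {s r, p, A2, A4 s q}. Rewrite as A3 → β A3' and A3' → α A3' | ε.

S -> r q | s q A4 | r A3; A2 -> s | r A4 | r; A4 -> q r | p S p | q A2; A3 -> s r A3' | p A3' | A2 A3' | A4 s q A3'; A3' -> q s A3' | q r A3' | ε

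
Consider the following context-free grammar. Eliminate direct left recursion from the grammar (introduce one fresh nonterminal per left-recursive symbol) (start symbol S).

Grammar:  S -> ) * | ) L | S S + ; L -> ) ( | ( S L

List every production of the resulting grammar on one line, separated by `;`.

S -> ) * S' | ) L S'; L -> ) ( | ( S L; S' -> S + S' | ε

Left recursion appears on S.
For S: α = {S +}, β = {) *, ) L}. Rewrite as S → β S' and S' → α S' | ε.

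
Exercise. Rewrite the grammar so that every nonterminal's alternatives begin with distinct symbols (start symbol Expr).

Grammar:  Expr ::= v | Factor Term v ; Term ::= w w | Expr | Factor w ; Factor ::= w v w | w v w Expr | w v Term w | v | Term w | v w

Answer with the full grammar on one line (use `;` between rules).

Factor has alternatives sharing prefix 'w v': factor to Factor → w v Factor1 with Factor1 → w | w Expr | Term w.
Factor has alternatives sharing prefix 'v': factor to Factor → v Factor2 with Factor2 → ε | w.
Factor1 has alternatives sharing prefix 'w': factor to Factor1 → w Factor11 with Factor11 → ε | Expr.

Expr ::= v | Factor Term v; Term ::= w w | Expr | Factor w; Factor ::= Term w | w v Factor1 | v Factor2; Factor1 ::= Term w | w Factor11; Factor2 ::= eps | w; Factor11 ::= eps | Expr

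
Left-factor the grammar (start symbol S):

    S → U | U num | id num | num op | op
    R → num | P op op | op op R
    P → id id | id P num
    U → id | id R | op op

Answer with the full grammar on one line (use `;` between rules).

S → id num | num op | op | U S'; R → num | P op op | op op R; P → id P'; U → op op | id U'; S' → ε | num; P' → id | P num; U' → ε | R

S has alternatives sharing prefix 'U': factor to S → U S' with S' → ε | num.
P has alternatives sharing prefix 'id': factor to P → id P' with P' → id | P num.
U has alternatives sharing prefix 'id': factor to U → id U' with U' → ε | R.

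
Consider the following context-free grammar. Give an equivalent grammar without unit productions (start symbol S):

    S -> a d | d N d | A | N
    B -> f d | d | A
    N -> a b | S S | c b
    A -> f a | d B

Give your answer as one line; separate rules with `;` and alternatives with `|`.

Unit pairs: B ⇒* {A}; S ⇒* {A, N}.
Replace each nonterminal's rules with the union of the non-unit rules of every nonterminal it unit-derives.

S -> a d | d N d | a b | S S | c b | f a | d B; B -> f d | d | f a | d B; N -> a b | S S | c b; A -> f a | d B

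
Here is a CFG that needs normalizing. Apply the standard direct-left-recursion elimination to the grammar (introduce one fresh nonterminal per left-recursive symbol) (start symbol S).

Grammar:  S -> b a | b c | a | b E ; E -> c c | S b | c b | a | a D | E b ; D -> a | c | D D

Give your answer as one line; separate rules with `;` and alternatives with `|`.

S -> b a | b c | a | b E; E -> c c E' | S b E' | c b E' | a E' | a D E'; D -> a D' | c D'; E' -> b E' | epsilon; D' -> D D' | epsilon

Directly left-recursive nonterminals: E, D.
For E: α = {b}, β = {c c, S b, c b, a, a D}. Rewrite as E → β E' and E' → α E' | ε.
For D: α = {D}, β = {a, c}. Rewrite as D → β D' and D' → α D' | ε.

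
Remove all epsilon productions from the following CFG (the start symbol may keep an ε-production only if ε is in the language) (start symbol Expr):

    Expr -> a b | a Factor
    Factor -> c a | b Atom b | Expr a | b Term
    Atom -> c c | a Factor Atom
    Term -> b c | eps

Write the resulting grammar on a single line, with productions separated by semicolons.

Expr -> a b | a Factor; Factor -> c a | b Atom b | Expr a | b Term | b; Atom -> c c | a Factor Atom; Term -> b c

Nullable set = {Term}.
ε ∉ L(G), so no ε-production is kept.
Add the nullable-subset variants: Factor → b Term gives b Term | b.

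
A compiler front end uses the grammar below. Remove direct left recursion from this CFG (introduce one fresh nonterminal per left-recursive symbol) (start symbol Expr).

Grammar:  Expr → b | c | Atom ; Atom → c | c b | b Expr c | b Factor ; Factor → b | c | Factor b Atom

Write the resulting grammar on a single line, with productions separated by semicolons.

Factor is directly left-recursive.
For Factor: α = {b Atom}, β = {b, c}. Rewrite as Factor → β Factor1 and Factor1 → α Factor1 | ε.

Expr → b | c | Atom; Atom → c | c b | b Expr c | b Factor; Factor → b Factor1 | c Factor1; Factor1 → b Atom Factor1 | eps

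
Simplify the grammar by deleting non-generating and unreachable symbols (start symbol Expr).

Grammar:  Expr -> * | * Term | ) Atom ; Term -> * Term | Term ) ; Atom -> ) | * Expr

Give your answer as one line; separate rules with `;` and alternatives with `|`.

Expr -> * | ) Atom; Atom -> ) | * Expr

Generating nonterminals: {Atom, Expr}.
Reachable from Expr after that: {Atom, Expr}.
Removed useless symbols: {Term} and every production mentioning them.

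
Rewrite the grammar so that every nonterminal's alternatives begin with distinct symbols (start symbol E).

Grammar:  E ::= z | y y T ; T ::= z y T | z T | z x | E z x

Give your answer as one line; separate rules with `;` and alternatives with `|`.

T has alternatives sharing prefix 'z': factor to T → z T' with T' → y T | T | x.

E ::= z | y y T; T ::= E z x | z T'; T' ::= y T | T | x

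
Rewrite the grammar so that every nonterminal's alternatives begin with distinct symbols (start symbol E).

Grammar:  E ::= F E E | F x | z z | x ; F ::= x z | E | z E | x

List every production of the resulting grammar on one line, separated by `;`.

E has alternatives sharing prefix 'F': factor to E → F E' with E' → E E | x.
F has alternatives sharing prefix 'x': factor to F → x F' with F' → z | ε.

E ::= z z | x | F E'; F ::= E | z E | x F'; E' ::= E E | x; F' ::= z | ε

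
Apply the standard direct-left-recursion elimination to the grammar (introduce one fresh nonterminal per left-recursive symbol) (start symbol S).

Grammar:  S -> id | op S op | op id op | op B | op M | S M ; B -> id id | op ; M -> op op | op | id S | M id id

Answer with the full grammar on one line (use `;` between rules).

S -> id S' | op S op S' | op id op S' | op B S' | op M S'; B -> id id | op; M -> op op M' | op M' | id S M'; S' -> M S' | ε; M' -> id id M' | ε

Left recursion appears on S, M.
For S: α = {M}, β = {id, op S op, op id op, op B, op M}. Rewrite as S → β S' and S' → α S' | ε.
For M: α = {id id}, β = {op op, op, id S}. Rewrite as M → β M' and M' → α M' | ε.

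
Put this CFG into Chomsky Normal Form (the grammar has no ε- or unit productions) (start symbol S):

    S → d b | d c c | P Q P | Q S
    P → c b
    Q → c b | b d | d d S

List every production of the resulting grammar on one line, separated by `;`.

S → X1 X2 | X1 Y1 | P Y2 | Q S; P → X3 X2; Q → X3 X2 | X2 X1 | X1 Y3; X1 → d; X2 → b; X3 → c; Y1 → X3 X3; Y2 → Q P; Y3 → X1 S

Introduce a nonterminal for each terminal appearing in a rule of length ≥ 2: X1 → d, X2 → b, X3 → c.
Binarize each right-hand side of length ≥ 3 by chaining fresh nonterminals (Y1, Y2, …): affected rules were S → X1 X3 X3; S → P Q P; Q → X1 X1 S.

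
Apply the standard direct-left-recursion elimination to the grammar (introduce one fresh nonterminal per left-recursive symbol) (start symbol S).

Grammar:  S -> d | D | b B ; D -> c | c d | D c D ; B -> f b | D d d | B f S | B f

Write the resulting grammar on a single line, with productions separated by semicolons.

Left recursion appears on D, B.
For D: α = {c D}, β = {c, c d}. Rewrite as D → β D' and D' → α D' | ε.
For B: α = {f S, f}, β = {f b, D d d}. Rewrite as B → β B' and B' → α B' | ε.

S -> d | D | b B; D -> c D' | c d D'; B -> f b B' | D d d B'; D' -> c D D' | ε; B' -> f S B' | f B' | ε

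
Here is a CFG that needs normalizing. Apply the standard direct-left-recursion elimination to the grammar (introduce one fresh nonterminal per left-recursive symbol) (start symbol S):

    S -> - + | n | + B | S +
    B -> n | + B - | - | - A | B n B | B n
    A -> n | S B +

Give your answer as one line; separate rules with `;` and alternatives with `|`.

S, B are directly left-recursive.
For S: α = {+}, β = {- +, n, + B}. Rewrite as S → β S' and S' → α S' | ε.
For B: α = {n B, n}, β = {n, + B -, -, - A}. Rewrite as B → β B' and B' → α B' | ε.

S -> - + S' | n S' | + B S'; B -> n B' | + B - B' | - B' | - A B'; A -> n | S B +; S' -> + S' | ε; B' -> n B B' | n B' | ε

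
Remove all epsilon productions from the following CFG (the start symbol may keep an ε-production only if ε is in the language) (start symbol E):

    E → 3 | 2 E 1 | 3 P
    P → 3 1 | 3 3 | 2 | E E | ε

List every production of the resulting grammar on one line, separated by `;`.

Nullable nonterminals: {P}.
ε ∉ L(G), so no ε-production is kept.

E → 3 | 2 E 1 | 3 P; P → 3 1 | 3 3 | 2 | E E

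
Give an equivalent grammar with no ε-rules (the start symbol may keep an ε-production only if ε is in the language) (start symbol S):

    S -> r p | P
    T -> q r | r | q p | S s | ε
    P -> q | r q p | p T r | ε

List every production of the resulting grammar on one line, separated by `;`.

S -> r p | P | ε; T -> q r | r | q p | S s | s; P -> q | r q p | p T r | p r

Nullable nonterminals: {P, S, T}.
ε ∈ L(G) since S is nullable, so keep S → ε.
Add the nullable-subset variants: T → S s gives S s | s. P → p T r gives p T r | p r.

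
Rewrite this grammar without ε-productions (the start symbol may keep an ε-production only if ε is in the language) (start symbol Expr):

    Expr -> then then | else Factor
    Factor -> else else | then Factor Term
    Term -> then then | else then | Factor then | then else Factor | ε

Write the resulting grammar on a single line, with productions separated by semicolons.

Nullable set = {Term}.
ε ∉ L(G), so no ε-production is kept.
Expand every rule over subsets of its nullable positions: Factor → then Factor Term gives then Factor Term | then Factor.

Expr -> then then | else Factor; Factor -> else else | then Factor Term | then Factor; Term -> then then | else then | Factor then | then else Factor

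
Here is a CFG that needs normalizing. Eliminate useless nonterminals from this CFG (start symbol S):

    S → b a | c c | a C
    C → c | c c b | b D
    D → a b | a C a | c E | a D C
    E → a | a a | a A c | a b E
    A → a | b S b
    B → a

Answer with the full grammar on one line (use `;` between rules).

Generating nonterminals: {A, B, C, D, E, S}.
Reachable from S after that: {A, C, D, E, S}.
Removed useless symbols: {B} and every production mentioning them.

S → b a | c c | a C; C → c | c c b | b D; D → a b | a C a | c E | a D C; E → a | a a | a A c | a b E; A → a | b S b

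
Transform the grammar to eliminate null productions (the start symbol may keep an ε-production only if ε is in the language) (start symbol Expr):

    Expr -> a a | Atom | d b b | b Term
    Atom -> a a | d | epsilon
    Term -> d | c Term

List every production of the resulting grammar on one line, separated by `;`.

Nullable nonterminals: {Atom, Expr}.
ε ∈ L(G) since Expr is nullable, so keep Expr → ε.

Expr -> a a | Atom | d b b | b Term | epsilon; Atom -> a a | d; Term -> d | c Term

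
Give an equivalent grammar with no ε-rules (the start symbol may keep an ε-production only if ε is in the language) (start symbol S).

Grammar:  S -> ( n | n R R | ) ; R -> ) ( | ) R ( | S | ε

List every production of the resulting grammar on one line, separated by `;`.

The nullable symbols are {R}.
ε ∉ L(G), so no ε-production is kept.
Add the nullable-subset variants: S → n R R gives n R R | n R | n.

S -> ( n | n R R | n R | n | ); R -> ) ( | ) R ( | S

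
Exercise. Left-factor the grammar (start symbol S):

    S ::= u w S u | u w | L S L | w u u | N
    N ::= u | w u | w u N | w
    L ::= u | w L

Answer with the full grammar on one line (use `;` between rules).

S ::= L S L | w u u | N | u w S'; N ::= u | w N'; L ::= u | w L; S' ::= S u | epsilon; N' ::= epsilon | u N''; N'' ::= epsilon | N

S has alternatives sharing prefix 'u w': factor to S → u w S' with S' → S u | ε.
N has alternatives sharing prefix 'w': factor to N → w N' with N' → u | u N | ε.
N' has alternatives sharing prefix 'u': factor to N' → u N'' with N'' → ε | N.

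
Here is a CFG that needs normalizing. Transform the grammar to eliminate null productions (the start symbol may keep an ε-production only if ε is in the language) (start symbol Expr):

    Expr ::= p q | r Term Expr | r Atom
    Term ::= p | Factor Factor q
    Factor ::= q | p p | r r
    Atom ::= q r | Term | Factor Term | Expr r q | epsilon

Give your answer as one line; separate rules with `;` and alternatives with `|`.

Nullable set = {Atom}.
ε ∉ L(G), so no ε-production is kept.
Expand every rule over subsets of its nullable positions: Expr → r Atom gives r Atom | r.

Expr ::= p q | r Term Expr | r Atom | r; Term ::= p | Factor Factor q; Factor ::= q | p p | r r; Atom ::= q r | Term | Factor Term | Expr r q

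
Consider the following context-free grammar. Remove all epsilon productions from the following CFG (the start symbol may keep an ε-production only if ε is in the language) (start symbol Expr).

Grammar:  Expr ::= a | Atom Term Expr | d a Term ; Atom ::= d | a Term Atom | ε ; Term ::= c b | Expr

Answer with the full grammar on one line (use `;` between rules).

Expr ::= a | Atom Term Expr | Term Expr | d a Term; Atom ::= d | a Term Atom | a Term; Term ::= c b | Expr

The nullable symbols are {Atom}.
ε ∉ L(G), so no ε-production is kept.
Add the nullable-subset variants: Expr → Atom Term Expr gives Atom Term Expr | Term Expr. Atom → a Term Atom gives a Term Atom | a Term.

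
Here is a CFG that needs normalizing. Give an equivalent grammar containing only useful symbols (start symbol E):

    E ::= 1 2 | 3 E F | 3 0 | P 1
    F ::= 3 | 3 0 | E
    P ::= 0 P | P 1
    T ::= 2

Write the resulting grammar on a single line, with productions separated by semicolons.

E ::= 1 2 | 3 E F | 3 0; F ::= 3 | 3 0 | E

Generating nonterminals: {E, F, T}.
Reachable from E after that: {E, F}.
Removed useless symbols: {P, T} and every production mentioning them.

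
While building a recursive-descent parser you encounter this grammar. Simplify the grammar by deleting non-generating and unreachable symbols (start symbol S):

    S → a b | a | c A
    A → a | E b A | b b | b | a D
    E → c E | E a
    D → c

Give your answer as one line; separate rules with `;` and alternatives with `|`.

S → a b | a | c A; A → a | b b | b | a D; D → c

Generating nonterminals: {A, D, S}.
Reachable from S after that: {A, D, S}.
Removed useless symbols: {E} and every production mentioning them.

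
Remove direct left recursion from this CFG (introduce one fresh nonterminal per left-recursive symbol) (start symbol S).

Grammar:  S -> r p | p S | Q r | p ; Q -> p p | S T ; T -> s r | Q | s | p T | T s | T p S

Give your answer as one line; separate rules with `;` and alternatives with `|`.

T is directly left-recursive.
For T: α = {s, p S}, β = {s r, Q, s, p T}. Rewrite as T → β T' and T' → α T' | ε.

S -> r p | p S | Q r | p; Q -> p p | S T; T -> s r T' | Q T' | s T' | p T T'; T' -> s T' | p S T' | epsilon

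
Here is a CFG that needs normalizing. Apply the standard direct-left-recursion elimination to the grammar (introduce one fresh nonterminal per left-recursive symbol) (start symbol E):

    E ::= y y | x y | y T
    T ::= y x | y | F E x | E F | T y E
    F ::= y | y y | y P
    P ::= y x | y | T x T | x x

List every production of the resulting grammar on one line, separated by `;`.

T is directly left-recursive.
For T: α = {y E}, β = {y x, y, F E x, E F}. Rewrite as T → β T' and T' → α T' | ε.

E ::= y y | x y | y T; T ::= y x T' | y T' | F E x T' | E F T'; F ::= y | y y | y P; P ::= y x | y | T x T | x x; T' ::= y E T' | epsilon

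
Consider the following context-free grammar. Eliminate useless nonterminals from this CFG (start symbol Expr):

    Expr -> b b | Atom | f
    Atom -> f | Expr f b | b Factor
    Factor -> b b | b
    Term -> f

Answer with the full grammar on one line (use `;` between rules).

Expr -> b b | Atom | f; Atom -> f | Expr f b | b Factor; Factor -> b b | b

Generating nonterminals: {Atom, Expr, Factor, Term}.
Reachable from Expr after that: {Atom, Expr, Factor}.
Removed useless symbols: {Term} and every production mentioning them.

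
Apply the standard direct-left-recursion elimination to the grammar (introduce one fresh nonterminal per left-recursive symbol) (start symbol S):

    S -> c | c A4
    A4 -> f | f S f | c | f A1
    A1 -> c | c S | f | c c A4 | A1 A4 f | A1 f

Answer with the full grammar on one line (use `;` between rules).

S -> c | c A4; A4 -> f | f S f | c | f A1; A1 -> c A1' | c S A1' | f A1' | c c A4 A1'; A1' -> A4 f A1' | f A1' | ε

Left recursion appears on A1.
For A1: α = {A4 f, f}, β = {c, c S, f, c c A4}. Rewrite as A1 → β A1' and A1' → α A1' | ε.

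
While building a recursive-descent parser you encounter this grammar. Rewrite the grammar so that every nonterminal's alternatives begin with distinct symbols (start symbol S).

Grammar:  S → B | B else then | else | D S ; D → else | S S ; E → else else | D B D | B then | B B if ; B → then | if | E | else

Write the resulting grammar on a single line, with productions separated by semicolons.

S has alternatives sharing prefix 'B': factor to S → B S' with S' → ε | else then.
E has alternatives sharing prefix 'B': factor to E → B E' with E' → then | B if.

S → else | D S | B S'; D → else | S S; E → else else | D B D | B E'; B → then | if | E | else; S' → ε | else then; E' → then | B if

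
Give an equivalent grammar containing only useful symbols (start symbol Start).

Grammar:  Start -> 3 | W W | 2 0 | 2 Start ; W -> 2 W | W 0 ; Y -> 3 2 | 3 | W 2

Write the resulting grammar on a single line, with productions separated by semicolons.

Generating nonterminals: {Start, Y}.
Reachable from Start after that: {Start}.
Removed useless symbols: {W, Y} and every production mentioning them.

Start -> 3 | 2 0 | 2 Start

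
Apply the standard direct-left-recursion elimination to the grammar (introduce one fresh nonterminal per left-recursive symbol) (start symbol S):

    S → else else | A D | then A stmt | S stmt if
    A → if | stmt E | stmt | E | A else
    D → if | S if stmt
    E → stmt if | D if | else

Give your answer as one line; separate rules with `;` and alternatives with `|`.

Left recursion appears on S, A.
For S: α = {stmt if}, β = {else else, A D, then A stmt}. Rewrite as S → β S' and S' → α S' | ε.
For A: α = {else}, β = {if, stmt E, stmt, E}. Rewrite as A → β A' and A' → α A' | ε.

S → else else S' | A D S' | then A stmt S'; A → if A' | stmt E A' | stmt A' | E A'; D → if | S if stmt; E → stmt if | D if | else; S' → stmt if S' | ε; A' → else A' | ε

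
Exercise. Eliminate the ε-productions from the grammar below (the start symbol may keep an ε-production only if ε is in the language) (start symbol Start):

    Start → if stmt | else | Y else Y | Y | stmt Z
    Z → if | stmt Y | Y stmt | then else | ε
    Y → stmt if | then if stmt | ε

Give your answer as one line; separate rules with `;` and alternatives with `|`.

Nullable nonterminals: {Start, Y, Z}.
ε ∈ L(G) since Start is nullable, so keep Start → ε.
For each production, add variants omitting each subset of nullable occurrences: Start → Y else Y gives Y else Y | Y else | else Y. Start → stmt Z gives stmt Z | stmt. Z → stmt Y gives stmt Y | stmt.

Start → if stmt | else | Y else Y | Y else | else Y | Y | stmt Z | stmt | ε; Z → if | stmt Y | stmt | Y stmt | then else; Y → stmt if | then if stmt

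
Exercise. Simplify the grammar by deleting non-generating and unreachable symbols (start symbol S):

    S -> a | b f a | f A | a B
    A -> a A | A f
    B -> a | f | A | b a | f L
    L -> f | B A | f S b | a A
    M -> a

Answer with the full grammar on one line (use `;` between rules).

Generating nonterminals: {B, L, M, S}.
Reachable from S after that: {B, L, S}.
Removed useless symbols: {A, M} and every production mentioning them.

S -> a | b f a | a B; B -> a | f | b a | f L; L -> f | f S b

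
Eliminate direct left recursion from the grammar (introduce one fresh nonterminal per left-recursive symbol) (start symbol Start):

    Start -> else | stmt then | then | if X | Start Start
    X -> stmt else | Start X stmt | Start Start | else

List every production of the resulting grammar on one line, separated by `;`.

Start -> else Start1 | stmt then Start1 | then Start1 | if X Start1; X -> stmt else | Start X stmt | Start Start | else; Start1 -> Start Start1 | ε

Left recursion appears on Start.
For Start: α = {Start}, β = {else, stmt then, then, if X}. Rewrite as Start → β Start1 and Start1 → α Start1 | ε.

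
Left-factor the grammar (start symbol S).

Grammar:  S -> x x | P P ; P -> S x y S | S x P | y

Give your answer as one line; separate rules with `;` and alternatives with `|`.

P has alternatives sharing prefix 'S x': factor to P → S x P' with P' → y S | P.

S -> x x | P P; P -> y | S x P'; P' -> y S | P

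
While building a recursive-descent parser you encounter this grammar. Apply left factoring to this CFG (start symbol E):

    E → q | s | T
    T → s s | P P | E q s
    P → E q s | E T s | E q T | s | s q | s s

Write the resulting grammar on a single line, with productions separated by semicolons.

P has alternatives sharing prefix 'E': factor to P → E P' with P' → q s | T s | q T.
P has alternatives sharing prefix 's': factor to P → s P'' with P'' → ε | q | s.
P' has alternatives sharing prefix 'q': factor to P' → q P''' with P''' → s | T.

E → q | s | T; T → s s | P P | E q s; P → E P' | s P''; P' → T s | q P'''; P'' → ε | q | s; P''' → s | T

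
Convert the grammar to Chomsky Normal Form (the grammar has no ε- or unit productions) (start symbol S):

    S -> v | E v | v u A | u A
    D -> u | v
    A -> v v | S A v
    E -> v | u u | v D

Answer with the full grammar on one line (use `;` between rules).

Introduce a nonterminal for each terminal appearing in a rule of length ≥ 2: X1 → v, X2 → u.
Binarize each right-hand side of length ≥ 3 by chaining fresh nonterminals (Y1, Y2, …): affected rules were S → X1 X2 A; A → S A X1.

S -> v | E X1 | X1 Y1 | X2 A; D -> u | v; A -> X1 X1 | S Y2; E -> v | X2 X2 | X1 D; X1 -> v; X2 -> u; Y1 -> X2 A; Y2 -> A X1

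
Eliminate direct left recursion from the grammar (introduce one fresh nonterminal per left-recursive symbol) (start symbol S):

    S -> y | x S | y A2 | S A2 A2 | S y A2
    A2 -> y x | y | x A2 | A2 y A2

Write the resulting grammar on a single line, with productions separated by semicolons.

S -> y S' | x S S' | y A2 S'; A2 -> y x A2' | y A2' | x A2 A2'; S' -> A2 A2 S' | y A2 S' | ε; A2' -> y A2 A2' | ε

S, A2 are directly left-recursive.
For S: α = {A2 A2, y A2}, β = {y, x S, y A2}. Rewrite as S → β S' and S' → α S' | ε.
For A2: α = {y A2}, β = {y x, y, x A2}. Rewrite as A2 → β A2' and A2' → α A2' | ε.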